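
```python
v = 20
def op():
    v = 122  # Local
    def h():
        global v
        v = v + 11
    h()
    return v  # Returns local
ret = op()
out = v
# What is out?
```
31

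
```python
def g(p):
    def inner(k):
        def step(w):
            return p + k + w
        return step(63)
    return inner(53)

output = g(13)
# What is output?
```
129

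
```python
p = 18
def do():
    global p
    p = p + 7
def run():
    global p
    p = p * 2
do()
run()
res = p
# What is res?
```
50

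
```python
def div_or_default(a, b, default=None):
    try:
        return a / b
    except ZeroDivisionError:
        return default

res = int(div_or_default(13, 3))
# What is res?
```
4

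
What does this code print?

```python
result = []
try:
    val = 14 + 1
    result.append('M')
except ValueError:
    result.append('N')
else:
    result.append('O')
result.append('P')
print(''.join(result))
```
MOP

else block runs when no exception occurs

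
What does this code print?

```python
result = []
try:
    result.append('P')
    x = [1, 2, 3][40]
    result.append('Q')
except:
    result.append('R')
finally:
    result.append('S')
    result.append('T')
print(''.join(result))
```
PRST

Code before exception runs, then except, then all of finally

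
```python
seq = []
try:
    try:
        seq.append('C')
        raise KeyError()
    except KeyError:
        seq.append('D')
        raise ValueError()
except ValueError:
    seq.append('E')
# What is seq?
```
['C', 'D', 'E']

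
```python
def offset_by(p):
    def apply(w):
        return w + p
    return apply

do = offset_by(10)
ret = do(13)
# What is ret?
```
23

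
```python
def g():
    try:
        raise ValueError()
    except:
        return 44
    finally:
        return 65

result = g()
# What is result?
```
65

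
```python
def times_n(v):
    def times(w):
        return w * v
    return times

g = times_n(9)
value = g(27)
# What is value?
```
243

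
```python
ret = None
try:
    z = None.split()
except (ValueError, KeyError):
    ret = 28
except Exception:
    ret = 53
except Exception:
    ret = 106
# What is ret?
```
53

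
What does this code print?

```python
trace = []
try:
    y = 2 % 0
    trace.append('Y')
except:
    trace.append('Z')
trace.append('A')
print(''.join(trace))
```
ZA

Exception raised in try, caught by bare except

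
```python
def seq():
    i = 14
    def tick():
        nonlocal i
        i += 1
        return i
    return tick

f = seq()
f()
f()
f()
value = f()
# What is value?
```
18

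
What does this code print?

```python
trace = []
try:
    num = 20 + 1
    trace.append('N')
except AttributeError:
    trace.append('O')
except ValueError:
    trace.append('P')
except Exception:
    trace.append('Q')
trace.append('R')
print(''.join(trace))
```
NR

No exception, try block completes normally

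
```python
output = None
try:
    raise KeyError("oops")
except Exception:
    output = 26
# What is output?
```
26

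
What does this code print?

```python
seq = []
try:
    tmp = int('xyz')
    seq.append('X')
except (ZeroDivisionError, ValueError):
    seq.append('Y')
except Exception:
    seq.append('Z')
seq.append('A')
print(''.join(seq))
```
YA

ValueError matches tuple containing it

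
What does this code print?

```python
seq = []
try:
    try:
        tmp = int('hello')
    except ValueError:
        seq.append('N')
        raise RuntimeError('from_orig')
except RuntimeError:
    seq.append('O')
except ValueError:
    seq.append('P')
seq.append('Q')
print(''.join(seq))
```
NOQ

RuntimeError raised and caught, original ValueError not re-raised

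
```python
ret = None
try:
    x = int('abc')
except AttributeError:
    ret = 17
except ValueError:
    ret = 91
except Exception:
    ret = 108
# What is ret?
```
91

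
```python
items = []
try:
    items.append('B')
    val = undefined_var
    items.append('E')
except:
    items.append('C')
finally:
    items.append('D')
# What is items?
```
['B', 'C', 'D']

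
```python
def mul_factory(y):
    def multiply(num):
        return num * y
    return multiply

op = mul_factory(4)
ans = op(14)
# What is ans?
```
56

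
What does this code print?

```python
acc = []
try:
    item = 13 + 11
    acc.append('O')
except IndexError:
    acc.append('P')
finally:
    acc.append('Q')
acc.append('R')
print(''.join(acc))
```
OQR

finally runs after normal execution too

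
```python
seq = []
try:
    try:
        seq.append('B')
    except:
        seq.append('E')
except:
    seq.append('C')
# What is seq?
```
['B']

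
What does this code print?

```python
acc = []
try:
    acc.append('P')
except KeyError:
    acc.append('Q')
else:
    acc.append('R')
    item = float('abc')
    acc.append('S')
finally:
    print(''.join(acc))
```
PR

Try succeeds, else appends 'R', ValueError in else is uncaught, finally prints before exception propagates ('S' never appended)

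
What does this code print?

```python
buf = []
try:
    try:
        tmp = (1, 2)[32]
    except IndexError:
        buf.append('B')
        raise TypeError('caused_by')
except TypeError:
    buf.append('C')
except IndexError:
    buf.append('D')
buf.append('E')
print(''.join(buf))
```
BCE

TypeError raised and caught, original IndexError not re-raised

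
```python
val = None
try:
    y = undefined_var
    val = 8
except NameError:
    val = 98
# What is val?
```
98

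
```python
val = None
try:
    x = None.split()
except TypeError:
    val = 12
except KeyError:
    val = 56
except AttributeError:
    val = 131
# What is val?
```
131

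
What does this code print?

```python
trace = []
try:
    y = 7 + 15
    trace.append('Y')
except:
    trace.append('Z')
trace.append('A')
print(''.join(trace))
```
YA

No exception, try block completes normally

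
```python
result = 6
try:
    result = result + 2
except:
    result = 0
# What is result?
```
8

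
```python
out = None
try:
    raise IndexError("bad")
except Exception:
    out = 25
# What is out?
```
25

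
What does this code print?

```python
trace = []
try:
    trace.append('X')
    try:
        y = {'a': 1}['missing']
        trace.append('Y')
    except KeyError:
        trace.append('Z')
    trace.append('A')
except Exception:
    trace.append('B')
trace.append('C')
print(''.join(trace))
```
XZAC

Inner exception caught by inner handler, outer continues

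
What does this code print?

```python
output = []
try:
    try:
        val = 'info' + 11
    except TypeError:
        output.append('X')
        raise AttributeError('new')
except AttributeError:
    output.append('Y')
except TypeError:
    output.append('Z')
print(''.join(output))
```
XY

New AttributeError raised, caught by outer AttributeError handler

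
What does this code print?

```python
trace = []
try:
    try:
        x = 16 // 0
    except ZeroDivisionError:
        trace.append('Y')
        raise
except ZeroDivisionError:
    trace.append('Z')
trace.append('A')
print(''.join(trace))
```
YZA

raise without argument re-raises current exception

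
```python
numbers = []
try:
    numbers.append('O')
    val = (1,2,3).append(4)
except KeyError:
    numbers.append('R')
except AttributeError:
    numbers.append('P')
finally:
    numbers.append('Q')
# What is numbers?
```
['O', 'P', 'Q']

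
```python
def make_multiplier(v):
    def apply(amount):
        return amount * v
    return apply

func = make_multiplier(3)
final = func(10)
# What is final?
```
30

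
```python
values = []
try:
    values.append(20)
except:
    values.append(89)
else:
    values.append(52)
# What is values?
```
[20, 52]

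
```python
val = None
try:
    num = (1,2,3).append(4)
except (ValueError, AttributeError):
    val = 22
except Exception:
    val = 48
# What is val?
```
22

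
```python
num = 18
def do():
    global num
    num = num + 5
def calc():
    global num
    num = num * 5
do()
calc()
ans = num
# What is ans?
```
115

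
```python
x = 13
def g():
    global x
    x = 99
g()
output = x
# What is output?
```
99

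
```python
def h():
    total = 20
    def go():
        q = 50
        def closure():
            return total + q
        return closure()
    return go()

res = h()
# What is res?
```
70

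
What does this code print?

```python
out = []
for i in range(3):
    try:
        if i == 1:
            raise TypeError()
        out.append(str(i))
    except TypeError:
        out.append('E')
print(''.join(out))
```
0E2

Exception on i=1 caught, loop continues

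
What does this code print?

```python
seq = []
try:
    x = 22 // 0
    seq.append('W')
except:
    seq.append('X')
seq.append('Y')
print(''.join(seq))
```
XY

Exception raised in try, caught by bare except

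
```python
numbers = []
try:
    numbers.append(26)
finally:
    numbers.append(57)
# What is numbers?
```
[26, 57]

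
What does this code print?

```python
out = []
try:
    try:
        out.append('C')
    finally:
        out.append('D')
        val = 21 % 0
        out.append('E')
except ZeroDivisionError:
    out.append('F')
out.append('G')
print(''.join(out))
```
CDFG

Exception in inner finally caught by outer except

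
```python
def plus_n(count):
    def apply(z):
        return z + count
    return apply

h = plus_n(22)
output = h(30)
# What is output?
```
52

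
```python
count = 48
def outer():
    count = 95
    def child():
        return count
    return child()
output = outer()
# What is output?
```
95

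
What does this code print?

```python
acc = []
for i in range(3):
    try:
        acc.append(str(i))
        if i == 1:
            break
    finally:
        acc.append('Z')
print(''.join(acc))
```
0Z1Z

finally runs even when breaking out of loop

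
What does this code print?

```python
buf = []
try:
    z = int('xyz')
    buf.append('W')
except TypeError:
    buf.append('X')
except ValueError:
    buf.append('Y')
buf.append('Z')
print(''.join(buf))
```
YZ

ValueError is caught by its specific handler, not TypeError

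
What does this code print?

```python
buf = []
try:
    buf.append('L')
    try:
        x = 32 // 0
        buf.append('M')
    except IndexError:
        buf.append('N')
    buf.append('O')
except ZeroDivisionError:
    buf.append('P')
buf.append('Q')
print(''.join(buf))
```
LPQ

Inner handler doesn't match, propagates to outer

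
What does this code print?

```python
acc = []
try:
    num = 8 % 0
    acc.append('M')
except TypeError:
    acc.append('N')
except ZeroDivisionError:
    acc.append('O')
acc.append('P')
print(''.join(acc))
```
OP

ZeroDivisionError is caught by its specific handler, not TypeError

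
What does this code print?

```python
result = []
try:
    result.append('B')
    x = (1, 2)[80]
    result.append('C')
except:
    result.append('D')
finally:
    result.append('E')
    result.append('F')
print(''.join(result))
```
BDEF

Code before exception runs, then except, then all of finally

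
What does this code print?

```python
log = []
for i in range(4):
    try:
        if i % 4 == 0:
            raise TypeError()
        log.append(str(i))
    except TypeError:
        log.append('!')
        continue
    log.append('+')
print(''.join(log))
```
!1+2+3+

continue in except skips rest of loop body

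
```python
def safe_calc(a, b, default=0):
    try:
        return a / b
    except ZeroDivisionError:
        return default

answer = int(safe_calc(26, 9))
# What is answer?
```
2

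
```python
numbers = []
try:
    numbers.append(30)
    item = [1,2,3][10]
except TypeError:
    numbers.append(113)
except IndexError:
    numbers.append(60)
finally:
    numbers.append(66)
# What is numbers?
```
[30, 60, 66]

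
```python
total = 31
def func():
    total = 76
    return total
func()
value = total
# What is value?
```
31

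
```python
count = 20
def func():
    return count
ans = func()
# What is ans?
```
20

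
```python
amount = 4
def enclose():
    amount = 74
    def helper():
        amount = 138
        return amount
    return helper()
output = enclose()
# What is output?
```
138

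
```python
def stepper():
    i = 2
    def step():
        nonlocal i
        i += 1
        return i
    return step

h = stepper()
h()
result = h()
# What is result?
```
4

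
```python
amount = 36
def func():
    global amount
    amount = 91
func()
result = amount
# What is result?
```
91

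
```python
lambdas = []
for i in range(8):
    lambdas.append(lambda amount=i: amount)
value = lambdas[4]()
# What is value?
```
4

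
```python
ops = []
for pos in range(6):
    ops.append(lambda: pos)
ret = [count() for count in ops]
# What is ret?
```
[5, 5, 5, 5, 5, 5]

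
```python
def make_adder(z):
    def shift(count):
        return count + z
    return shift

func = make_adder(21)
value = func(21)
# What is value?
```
42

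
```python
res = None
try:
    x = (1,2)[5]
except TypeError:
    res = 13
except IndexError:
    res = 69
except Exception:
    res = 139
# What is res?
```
69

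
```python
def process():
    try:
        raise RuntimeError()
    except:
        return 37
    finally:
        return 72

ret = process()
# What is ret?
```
72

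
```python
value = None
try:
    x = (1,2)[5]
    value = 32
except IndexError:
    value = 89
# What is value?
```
89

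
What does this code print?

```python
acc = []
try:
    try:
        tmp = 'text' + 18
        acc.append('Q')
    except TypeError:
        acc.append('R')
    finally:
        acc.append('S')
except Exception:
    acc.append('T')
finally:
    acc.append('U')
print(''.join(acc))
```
RSU

Both finally blocks run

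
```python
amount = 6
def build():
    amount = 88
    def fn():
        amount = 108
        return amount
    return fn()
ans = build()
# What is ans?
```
108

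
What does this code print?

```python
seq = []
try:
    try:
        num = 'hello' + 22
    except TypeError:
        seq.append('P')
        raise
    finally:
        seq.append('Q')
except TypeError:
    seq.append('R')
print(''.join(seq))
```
PQR

finally runs before re-raised exception propagates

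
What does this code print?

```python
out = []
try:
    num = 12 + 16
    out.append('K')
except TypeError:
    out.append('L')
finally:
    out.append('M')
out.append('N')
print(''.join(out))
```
KMN

finally runs after normal execution too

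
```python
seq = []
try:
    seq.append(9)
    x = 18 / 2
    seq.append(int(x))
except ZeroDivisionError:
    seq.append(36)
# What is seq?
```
[9, 9]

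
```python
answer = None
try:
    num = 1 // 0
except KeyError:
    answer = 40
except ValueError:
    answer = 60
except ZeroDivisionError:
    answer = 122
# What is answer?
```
122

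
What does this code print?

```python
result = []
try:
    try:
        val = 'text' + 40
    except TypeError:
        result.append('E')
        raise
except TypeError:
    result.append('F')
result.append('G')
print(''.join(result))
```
EFG

raise without argument re-raises current exception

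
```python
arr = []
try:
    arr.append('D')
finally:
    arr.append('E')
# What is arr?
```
['D', 'E']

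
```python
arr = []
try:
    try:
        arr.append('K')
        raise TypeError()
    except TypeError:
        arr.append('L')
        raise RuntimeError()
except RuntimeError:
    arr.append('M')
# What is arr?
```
['K', 'L', 'M']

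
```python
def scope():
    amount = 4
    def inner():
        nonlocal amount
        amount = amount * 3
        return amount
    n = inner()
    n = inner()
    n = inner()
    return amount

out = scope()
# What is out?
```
108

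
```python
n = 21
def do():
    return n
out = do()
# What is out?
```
21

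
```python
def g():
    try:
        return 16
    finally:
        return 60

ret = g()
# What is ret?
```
60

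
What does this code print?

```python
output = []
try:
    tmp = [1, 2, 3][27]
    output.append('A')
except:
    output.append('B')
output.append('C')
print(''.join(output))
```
BC

Exception raised in try, caught by bare except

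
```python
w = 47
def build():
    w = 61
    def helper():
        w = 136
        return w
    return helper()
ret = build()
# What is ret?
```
136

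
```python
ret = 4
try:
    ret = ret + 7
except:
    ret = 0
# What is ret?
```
11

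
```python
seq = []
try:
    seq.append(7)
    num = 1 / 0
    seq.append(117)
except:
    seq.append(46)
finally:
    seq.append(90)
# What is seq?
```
[7, 46, 90]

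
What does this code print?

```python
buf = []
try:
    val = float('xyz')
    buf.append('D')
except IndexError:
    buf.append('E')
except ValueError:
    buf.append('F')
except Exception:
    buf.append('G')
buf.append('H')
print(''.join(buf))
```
FH

ValueError matches before generic Exception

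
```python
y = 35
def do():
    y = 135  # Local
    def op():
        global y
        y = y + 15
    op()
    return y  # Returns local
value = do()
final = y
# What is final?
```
50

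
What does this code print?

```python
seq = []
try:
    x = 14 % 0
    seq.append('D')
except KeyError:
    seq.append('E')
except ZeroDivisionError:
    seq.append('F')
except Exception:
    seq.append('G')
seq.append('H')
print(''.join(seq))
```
FH

ZeroDivisionError matches before generic Exception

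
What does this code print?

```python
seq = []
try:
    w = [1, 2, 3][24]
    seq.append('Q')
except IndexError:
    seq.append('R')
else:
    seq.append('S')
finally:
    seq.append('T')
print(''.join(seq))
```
RT

Exception: except runs, else skipped, finally runs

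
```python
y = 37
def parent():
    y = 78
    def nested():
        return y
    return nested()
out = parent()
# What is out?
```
78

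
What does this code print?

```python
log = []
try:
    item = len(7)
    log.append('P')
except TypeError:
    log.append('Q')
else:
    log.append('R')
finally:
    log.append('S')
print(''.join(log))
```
QS

Exception: except runs, else skipped, finally runs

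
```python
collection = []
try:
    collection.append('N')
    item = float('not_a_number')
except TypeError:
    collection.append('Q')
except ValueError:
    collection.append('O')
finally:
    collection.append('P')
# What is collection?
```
['N', 'O', 'P']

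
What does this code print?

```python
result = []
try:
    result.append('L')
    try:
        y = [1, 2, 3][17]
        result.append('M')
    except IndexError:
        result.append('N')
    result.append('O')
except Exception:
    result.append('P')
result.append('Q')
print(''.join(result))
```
LNOQ

Inner exception caught by inner handler, outer continues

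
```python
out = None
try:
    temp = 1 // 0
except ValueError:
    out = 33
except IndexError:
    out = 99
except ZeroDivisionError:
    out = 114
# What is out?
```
114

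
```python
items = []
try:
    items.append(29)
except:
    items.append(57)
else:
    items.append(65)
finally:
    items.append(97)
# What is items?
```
[29, 65, 97]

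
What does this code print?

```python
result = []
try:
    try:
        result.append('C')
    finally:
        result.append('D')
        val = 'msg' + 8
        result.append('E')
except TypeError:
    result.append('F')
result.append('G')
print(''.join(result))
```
CDFG

Exception in inner finally caught by outer except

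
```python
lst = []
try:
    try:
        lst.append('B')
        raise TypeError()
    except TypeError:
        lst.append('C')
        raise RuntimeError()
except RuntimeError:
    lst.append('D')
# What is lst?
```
['B', 'C', 'D']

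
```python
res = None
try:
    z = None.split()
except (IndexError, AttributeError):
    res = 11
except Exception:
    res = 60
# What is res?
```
11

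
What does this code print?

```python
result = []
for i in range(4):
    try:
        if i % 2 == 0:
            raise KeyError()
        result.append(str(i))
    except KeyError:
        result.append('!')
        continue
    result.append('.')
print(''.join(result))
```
!1.!3.

continue in except skips rest of loop body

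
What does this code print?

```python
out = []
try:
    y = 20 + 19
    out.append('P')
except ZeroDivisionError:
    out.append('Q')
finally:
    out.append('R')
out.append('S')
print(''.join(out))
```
PRS

finally runs after normal execution too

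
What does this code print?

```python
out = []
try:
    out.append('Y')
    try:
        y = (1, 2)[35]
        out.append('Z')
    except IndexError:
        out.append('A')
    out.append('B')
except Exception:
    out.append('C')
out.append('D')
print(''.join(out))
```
YABD

Inner exception caught by inner handler, outer continues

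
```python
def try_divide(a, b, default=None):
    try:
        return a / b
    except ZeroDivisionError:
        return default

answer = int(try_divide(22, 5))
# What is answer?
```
4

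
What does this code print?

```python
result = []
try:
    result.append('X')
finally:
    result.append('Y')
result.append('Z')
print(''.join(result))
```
XYZ

try/finally without except, no exception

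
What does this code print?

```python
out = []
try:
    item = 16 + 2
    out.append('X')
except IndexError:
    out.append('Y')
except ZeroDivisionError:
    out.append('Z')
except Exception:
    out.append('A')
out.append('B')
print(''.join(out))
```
XB

No exception, try block completes normally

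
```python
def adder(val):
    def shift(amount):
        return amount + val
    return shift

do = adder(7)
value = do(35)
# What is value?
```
42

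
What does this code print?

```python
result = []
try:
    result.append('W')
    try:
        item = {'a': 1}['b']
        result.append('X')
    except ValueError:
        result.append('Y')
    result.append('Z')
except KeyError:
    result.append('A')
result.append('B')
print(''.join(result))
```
WAB

Inner handler doesn't match, propagates to outer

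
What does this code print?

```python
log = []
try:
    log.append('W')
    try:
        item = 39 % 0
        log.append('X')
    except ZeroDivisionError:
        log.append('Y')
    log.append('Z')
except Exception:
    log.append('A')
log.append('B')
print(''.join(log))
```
WYZB

Inner exception caught by inner handler, outer continues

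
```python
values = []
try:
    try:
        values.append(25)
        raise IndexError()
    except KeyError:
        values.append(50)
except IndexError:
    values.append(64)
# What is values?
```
[25, 64]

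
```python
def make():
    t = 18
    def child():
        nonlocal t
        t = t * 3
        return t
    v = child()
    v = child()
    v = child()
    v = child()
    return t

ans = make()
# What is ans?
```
1458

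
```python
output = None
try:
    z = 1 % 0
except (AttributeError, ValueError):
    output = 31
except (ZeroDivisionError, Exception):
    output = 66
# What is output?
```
66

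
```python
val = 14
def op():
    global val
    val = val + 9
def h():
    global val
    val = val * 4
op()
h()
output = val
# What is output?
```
92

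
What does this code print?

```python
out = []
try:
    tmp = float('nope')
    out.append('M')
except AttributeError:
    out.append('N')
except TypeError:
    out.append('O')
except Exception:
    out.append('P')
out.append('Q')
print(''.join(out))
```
PQ

ValueError not specifically caught, falls to Exception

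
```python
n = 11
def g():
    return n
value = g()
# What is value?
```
11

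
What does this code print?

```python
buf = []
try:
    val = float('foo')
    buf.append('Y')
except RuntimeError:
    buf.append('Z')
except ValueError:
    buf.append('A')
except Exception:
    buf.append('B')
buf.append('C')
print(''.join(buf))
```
AC

ValueError matches before generic Exception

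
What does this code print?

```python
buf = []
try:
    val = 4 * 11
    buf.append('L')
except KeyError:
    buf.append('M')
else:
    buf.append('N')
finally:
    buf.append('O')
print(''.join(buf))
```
LNO

else runs before finally when no exception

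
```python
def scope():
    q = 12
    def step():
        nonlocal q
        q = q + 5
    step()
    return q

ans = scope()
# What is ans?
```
17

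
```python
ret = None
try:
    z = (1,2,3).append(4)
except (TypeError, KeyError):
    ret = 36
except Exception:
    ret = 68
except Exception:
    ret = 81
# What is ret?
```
68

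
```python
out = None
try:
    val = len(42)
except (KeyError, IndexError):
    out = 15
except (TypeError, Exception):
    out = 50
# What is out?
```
50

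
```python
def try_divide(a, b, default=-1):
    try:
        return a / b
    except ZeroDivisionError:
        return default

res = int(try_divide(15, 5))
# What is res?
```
3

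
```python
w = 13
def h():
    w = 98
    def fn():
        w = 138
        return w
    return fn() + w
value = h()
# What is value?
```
236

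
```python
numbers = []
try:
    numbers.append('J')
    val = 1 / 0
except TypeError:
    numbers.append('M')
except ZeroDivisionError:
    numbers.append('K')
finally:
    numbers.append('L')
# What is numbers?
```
['J', 'K', 'L']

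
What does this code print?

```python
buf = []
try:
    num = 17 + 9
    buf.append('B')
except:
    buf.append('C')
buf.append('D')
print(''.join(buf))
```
BD

No exception, try block completes normally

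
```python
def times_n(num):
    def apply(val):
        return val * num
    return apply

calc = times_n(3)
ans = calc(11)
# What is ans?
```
33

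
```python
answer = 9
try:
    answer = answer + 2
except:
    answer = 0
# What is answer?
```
11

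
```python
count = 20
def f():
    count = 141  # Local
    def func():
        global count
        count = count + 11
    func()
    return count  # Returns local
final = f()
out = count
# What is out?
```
31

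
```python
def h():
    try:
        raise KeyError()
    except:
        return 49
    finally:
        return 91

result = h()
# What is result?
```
91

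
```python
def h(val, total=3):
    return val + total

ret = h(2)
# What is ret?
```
5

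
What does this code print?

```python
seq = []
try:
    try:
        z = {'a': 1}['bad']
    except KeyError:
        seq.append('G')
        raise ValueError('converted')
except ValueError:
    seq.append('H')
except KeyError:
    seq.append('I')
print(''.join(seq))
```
GH

New ValueError raised, caught by outer ValueError handler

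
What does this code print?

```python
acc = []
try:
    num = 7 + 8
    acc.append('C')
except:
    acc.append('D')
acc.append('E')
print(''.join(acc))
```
CE

No exception, try block completes normally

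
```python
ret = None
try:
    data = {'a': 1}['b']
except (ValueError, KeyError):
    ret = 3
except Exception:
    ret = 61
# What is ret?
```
3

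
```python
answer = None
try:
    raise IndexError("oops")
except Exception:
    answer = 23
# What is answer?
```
23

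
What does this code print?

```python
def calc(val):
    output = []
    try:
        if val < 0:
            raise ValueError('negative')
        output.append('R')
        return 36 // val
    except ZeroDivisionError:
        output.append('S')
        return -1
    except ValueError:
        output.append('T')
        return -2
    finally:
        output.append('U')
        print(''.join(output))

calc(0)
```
RSU

val=0 causes ZeroDivisionError, caught, finally prints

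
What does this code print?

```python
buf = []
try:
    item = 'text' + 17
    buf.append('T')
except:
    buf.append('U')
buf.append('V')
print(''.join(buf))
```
UV

Exception raised in try, caught by bare except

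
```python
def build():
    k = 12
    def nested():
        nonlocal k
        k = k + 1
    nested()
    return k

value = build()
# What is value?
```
13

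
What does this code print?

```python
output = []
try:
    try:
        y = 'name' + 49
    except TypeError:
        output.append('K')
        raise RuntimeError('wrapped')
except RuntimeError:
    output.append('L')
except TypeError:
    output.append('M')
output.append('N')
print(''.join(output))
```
KLN

RuntimeError raised and caught, original TypeError not re-raised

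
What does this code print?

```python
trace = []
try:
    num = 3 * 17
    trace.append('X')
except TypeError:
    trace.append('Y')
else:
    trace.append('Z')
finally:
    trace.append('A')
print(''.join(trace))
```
XZA

else runs before finally when no exception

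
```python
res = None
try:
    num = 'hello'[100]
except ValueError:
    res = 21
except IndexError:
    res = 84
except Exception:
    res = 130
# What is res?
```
84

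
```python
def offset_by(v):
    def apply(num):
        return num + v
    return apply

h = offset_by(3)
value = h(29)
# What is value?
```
32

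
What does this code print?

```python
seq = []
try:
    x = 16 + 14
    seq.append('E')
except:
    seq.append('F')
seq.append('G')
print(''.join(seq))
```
EG

No exception, try block completes normally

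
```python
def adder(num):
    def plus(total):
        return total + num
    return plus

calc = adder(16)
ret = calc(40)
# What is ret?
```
56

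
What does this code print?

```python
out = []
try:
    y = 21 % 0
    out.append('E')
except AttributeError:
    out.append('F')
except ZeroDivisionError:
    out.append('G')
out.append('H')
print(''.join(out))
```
GH

ZeroDivisionError is caught by its specific handler, not AttributeError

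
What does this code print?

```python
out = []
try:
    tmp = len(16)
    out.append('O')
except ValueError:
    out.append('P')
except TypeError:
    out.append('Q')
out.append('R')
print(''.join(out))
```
QR

TypeError is caught by its specific handler, not ValueError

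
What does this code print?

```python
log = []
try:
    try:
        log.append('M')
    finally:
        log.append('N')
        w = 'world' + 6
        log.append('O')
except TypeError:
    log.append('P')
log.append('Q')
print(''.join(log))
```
MNPQ

Exception in inner finally caught by outer except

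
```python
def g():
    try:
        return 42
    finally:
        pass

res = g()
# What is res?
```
42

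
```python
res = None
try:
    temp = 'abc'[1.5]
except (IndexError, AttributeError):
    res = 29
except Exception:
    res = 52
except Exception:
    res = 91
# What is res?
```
52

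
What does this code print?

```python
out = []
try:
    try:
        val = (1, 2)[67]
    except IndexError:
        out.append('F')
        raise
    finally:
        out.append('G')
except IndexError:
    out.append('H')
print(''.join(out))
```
FGH

finally runs before re-raised exception propagates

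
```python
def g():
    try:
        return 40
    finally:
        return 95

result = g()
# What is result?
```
95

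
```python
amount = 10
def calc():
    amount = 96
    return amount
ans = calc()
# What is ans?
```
96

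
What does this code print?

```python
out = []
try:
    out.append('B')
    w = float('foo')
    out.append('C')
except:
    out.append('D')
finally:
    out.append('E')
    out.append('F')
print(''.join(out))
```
BDEF

Code before exception runs, then except, then all of finally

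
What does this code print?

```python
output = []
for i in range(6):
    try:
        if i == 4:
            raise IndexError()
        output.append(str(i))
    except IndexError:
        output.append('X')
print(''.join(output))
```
0123X5

Exception on i=4 caught, loop continues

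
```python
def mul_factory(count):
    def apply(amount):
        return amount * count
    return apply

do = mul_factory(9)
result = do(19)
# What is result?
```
171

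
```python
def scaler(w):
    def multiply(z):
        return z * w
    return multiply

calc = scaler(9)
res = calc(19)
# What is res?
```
171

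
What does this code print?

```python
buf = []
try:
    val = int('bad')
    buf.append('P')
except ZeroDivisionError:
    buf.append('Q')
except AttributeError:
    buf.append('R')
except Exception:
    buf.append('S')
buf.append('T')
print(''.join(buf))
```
ST

ValueError not specifically caught, falls to Exception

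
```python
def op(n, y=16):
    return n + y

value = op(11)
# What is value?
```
27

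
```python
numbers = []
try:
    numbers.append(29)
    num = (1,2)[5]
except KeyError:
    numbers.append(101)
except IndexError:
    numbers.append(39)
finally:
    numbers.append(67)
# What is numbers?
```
[29, 39, 67]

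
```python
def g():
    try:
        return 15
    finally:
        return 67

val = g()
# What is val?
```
67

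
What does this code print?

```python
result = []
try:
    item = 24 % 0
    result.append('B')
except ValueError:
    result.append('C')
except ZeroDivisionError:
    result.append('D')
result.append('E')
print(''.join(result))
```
DE

ZeroDivisionError is caught by its specific handler, not ValueError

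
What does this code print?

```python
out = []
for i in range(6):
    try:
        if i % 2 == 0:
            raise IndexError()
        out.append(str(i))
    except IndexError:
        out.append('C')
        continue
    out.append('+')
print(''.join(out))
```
C1+C3+C5+

continue in except skips rest of loop body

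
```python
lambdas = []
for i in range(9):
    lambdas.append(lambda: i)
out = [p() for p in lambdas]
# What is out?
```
[8, 8, 8, 8, 8, 8, 8, 8, 8]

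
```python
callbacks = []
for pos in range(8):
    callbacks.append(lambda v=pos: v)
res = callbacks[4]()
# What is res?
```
4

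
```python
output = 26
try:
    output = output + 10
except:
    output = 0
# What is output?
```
36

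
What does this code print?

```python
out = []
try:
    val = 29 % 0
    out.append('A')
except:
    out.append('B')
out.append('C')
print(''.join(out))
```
BC

Exception raised in try, caught by bare except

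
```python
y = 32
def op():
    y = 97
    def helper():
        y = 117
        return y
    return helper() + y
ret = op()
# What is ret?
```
214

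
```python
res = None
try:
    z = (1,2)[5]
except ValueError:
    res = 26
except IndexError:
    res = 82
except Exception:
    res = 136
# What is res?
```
82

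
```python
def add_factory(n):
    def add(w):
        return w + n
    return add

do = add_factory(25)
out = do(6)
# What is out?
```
31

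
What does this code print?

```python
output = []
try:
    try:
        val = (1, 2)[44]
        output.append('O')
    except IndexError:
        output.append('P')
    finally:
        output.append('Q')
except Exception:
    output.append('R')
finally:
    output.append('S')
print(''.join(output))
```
PQS

Both finally blocks run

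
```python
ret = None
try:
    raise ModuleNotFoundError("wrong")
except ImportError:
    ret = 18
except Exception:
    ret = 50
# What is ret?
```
18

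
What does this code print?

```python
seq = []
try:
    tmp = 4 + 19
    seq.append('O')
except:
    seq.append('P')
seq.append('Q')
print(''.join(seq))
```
OQ

No exception, try block completes normally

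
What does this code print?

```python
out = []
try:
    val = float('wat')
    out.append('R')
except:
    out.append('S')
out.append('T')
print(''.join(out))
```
ST

Exception raised in try, caught by bare except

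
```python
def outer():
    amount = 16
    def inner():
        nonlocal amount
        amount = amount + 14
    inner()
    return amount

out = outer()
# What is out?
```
30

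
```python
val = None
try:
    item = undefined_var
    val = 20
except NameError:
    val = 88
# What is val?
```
88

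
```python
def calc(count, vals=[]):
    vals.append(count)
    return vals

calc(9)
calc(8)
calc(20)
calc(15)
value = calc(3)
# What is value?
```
[9, 8, 20, 15, 3]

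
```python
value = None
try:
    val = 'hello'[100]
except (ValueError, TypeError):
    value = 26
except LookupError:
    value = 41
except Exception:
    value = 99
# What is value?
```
41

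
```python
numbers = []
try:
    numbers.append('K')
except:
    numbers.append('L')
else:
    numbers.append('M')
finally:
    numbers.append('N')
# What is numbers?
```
['K', 'M', 'N']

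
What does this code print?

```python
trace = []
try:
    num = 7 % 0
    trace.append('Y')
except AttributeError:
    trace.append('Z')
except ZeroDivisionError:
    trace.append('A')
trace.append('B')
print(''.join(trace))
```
AB

ZeroDivisionError is caught by its specific handler, not AttributeError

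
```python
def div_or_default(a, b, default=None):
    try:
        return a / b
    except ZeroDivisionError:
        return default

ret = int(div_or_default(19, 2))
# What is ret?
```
9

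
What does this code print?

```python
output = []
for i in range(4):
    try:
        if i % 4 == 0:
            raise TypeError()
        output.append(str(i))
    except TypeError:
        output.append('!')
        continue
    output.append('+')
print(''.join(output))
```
!1+2+3+

continue in except skips rest of loop body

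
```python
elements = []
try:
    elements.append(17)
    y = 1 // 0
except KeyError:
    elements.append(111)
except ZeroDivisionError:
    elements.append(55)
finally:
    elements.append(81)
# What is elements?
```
[17, 55, 81]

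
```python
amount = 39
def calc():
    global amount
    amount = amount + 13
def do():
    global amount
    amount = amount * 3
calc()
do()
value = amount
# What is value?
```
156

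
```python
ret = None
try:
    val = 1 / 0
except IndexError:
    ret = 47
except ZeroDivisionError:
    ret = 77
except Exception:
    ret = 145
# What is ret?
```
77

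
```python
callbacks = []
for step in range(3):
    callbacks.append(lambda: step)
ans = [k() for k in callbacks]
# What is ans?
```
[2, 2, 2]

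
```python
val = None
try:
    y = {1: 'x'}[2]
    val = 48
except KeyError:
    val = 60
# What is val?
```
60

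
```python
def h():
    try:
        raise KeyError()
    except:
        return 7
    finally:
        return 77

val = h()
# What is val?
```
77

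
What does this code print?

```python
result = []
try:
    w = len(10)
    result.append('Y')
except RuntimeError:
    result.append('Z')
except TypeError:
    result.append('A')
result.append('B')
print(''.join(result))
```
AB

TypeError is caught by its specific handler, not RuntimeError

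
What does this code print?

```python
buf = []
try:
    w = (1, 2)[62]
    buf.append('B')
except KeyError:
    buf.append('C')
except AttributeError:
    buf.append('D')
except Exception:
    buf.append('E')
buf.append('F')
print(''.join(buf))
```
EF

IndexError not specifically caught, falls to Exception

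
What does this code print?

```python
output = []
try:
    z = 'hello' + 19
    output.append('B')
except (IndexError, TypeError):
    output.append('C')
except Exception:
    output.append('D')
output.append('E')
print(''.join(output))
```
CE

TypeError matches tuple containing it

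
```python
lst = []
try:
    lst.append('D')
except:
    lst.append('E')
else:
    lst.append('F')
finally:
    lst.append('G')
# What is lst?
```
['D', 'F', 'G']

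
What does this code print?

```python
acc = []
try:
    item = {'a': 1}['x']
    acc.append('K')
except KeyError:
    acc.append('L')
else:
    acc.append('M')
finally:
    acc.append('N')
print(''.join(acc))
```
LN

Exception: except runs, else skipped, finally runs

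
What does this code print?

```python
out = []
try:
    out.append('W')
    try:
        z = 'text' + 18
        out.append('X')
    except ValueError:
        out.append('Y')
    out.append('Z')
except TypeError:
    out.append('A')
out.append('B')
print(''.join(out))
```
WAB

Inner handler doesn't match, propagates to outer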